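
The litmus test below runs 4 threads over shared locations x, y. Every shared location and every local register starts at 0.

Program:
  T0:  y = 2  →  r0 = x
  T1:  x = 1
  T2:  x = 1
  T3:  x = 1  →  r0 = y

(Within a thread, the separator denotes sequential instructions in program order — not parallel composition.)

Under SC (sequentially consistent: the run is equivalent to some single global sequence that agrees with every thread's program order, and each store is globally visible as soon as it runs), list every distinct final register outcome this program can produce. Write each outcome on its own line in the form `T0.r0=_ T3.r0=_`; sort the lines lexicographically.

outcome vector order: (T0.r0,T3.r0)
|SC outcomes| = 3

T0.r0=0 T3.r0=2
T0.r0=1 T3.r0=0
T0.r0=1 T3.r0=2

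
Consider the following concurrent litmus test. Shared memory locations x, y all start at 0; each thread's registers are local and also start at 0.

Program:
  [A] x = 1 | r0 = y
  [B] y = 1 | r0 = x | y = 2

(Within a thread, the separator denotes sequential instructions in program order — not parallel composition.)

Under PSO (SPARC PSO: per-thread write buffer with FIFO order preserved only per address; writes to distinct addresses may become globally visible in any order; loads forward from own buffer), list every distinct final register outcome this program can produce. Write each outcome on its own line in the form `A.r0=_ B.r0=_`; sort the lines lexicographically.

outcome vector order: (A.r0,B.r0)
|PSO outcomes| = 6

A.r0=0 B.r0=0
A.r0=0 B.r0=1
A.r0=1 B.r0=0
A.r0=1 B.r0=1
A.r0=2 B.r0=0
A.r0=2 B.r0=1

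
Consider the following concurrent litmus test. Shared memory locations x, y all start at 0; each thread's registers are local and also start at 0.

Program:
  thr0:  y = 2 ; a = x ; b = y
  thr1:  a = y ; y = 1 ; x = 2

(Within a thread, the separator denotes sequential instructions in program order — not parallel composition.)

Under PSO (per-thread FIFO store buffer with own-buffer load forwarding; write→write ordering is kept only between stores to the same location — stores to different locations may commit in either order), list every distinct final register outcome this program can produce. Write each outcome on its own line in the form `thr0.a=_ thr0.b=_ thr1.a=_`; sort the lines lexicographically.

thr0.a=0 thr0.b=1 thr1.a=0
thr0.a=0 thr0.b=1 thr1.a=2
thr0.a=0 thr0.b=2 thr1.a=0
thr0.a=0 thr0.b=2 thr1.a=2
thr0.a=2 thr0.b=1 thr1.a=0
thr0.a=2 thr0.b=1 thr1.a=2
thr0.a=2 thr0.b=2 thr1.a=0
thr0.a=2 thr0.b=2 thr1.a=2

outcome vector order: (thr0.a,thr0.b,thr1.a)
|PSO outcomes| = 8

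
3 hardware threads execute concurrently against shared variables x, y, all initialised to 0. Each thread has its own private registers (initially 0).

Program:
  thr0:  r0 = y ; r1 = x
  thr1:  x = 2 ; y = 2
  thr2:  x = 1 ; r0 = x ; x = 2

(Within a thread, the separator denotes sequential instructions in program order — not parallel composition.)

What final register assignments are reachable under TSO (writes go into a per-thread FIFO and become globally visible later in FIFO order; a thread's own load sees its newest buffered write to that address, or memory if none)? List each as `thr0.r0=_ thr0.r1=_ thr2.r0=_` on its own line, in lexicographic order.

outcome vector order: (thr0.r0,thr0.r1,thr2.r0)
|TSO outcomes| = 9

thr0.r0=0 thr0.r1=0 thr2.r0=1
thr0.r0=0 thr0.r1=0 thr2.r0=2
thr0.r0=0 thr0.r1=1 thr2.r0=1
thr0.r0=0 thr0.r1=1 thr2.r0=2
thr0.r0=0 thr0.r1=2 thr2.r0=1
thr0.r0=0 thr0.r1=2 thr2.r0=2
thr0.r0=2 thr0.r1=1 thr2.r0=1
thr0.r0=2 thr0.r1=2 thr2.r0=1
thr0.r0=2 thr0.r1=2 thr2.r0=2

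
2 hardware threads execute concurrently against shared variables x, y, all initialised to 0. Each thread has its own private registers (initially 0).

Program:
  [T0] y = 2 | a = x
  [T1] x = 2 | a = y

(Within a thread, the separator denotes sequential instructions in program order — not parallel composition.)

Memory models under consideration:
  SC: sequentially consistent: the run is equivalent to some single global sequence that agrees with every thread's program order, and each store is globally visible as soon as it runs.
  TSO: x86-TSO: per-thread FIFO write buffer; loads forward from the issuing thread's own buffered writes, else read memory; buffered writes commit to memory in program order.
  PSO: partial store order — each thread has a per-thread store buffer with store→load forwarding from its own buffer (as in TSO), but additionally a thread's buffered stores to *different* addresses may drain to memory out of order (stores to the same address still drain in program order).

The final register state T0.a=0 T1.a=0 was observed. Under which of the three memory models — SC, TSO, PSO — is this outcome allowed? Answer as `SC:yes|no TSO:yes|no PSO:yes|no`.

outcome vector order: (T0.a,T1.a)
SC: 3 outcomes — {(0,2) (2,0) (2,2)}
TSO: 4 outcomes — {(0,0) (0,2) (2,0) (2,2)}
PSO: 4 outcomes — {(0,0) (0,2) (2,0) (2,2)}
target (0,0) ∈ {TSO,PSO}

SC:no TSO:yes PSO:yes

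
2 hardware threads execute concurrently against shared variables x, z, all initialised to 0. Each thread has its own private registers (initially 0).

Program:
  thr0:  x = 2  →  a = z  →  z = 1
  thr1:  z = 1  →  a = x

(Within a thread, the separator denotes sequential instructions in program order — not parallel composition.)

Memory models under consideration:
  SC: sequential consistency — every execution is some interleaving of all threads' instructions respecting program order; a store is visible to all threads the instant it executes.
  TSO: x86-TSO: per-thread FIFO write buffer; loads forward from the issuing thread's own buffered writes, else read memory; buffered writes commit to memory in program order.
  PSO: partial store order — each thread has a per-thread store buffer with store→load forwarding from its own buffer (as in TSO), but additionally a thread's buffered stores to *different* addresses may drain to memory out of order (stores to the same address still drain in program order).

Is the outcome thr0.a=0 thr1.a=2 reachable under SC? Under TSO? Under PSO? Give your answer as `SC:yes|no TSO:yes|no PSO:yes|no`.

SC:yes TSO:yes PSO:yes

outcome vector order: (thr0.a,thr1.a)
[SC] allowed = {<0 2> <1 0> <1 2>}
[TSO] allowed = {<0 0> <0 2> <1 0> <1 2>}
[PSO] allowed = {<0 0> <0 2> <1 0> <1 2>}
target <0 2> ∈ {SC,TSO,PSO}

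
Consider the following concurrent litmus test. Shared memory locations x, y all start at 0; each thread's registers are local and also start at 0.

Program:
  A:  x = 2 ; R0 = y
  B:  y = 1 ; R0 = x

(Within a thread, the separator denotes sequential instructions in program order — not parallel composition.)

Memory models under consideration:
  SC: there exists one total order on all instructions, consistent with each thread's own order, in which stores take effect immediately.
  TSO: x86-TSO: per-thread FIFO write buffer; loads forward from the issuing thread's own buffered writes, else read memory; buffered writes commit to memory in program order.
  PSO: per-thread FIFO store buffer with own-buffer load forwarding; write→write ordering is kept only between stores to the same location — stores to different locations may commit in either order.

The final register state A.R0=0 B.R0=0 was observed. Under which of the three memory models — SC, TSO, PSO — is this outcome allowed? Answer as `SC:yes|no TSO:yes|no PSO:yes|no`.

outcome vector order: (A.R0,B.R0)
SC: 3 outcomes — {0/2 1/0 1/2}
TSO: 4 outcomes — {0/0 0/2 1/0 1/2}
PSO: 4 outcomes — {0/0 0/2 1/0 1/2}
target 0/0 ∈ {TSO,PSO}

SC:no TSO:yes PSO:yes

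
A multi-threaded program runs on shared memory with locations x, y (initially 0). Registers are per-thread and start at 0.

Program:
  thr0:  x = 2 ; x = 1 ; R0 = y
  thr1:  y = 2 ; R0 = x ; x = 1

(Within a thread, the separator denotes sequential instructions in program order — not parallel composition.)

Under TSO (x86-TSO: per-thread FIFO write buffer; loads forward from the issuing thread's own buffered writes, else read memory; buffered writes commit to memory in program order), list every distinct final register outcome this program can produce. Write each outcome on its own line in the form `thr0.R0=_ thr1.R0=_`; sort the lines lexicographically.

thr0.R0=0 thr1.R0=0
thr0.R0=0 thr1.R0=1
thr0.R0=0 thr1.R0=2
thr0.R0=2 thr1.R0=0
thr0.R0=2 thr1.R0=1
thr0.R0=2 thr1.R0=2

outcome vector order: (thr0.R0,thr1.R0)
|TSO outcomes| = 6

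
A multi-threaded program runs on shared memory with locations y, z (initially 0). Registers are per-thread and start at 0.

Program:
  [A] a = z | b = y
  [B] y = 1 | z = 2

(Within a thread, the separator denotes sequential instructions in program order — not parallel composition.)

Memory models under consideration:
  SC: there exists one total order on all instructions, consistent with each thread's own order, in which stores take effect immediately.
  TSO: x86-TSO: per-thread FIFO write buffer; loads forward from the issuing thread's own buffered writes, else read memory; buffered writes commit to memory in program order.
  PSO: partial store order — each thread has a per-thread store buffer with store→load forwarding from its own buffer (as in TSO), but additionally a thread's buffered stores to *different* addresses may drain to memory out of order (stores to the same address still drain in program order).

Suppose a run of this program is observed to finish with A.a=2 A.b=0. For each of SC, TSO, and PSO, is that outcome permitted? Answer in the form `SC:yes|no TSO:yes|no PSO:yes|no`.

outcome vector order: (A.a,A.b)
[SC] allowed = {<0 0>, <0 1>, <2 1>}
[TSO] allowed = {<0 0>, <0 1>, <2 1>}
[PSO] allowed = {<0 0>, <0 1>, <2 0>, <2 1>}
target <2 0> ∈ {PSO}

SC:no TSO:no PSO:yes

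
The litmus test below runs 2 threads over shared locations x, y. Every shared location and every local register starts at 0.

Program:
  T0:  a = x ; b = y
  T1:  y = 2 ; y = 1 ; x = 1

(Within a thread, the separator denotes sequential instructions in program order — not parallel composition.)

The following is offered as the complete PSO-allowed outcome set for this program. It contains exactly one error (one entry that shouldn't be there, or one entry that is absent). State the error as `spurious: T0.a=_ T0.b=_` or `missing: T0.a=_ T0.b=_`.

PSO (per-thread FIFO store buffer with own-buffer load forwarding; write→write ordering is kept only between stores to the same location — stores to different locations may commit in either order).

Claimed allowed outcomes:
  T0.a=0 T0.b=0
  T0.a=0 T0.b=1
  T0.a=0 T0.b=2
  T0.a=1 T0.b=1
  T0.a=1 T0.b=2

outcome vector order: (T0.a,T0.b)
PSO: 6 outcomes — {(0,0); (0,1); (0,2); (1,0); (1,1); (1,2)}
PSO∖claimed = {(1,0)}

missing: T0.a=1 T0.b=0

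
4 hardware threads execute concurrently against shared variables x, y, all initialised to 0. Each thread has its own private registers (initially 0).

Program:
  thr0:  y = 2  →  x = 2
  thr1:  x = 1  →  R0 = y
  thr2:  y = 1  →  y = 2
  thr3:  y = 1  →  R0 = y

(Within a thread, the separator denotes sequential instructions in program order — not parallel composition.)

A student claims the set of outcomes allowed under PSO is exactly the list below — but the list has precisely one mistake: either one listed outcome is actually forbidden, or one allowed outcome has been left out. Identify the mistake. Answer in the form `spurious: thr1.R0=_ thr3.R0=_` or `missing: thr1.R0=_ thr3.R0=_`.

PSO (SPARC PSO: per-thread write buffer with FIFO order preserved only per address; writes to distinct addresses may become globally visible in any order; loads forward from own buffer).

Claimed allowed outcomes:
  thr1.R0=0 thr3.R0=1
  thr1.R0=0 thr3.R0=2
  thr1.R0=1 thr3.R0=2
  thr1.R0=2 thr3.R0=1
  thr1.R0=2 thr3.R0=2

outcome vector order: (thr1.R0,thr3.R0)
PSO (6): 01 02 11 12 21 22
PSO∖claimed = {11}

missing: thr1.R0=1 thr3.R0=1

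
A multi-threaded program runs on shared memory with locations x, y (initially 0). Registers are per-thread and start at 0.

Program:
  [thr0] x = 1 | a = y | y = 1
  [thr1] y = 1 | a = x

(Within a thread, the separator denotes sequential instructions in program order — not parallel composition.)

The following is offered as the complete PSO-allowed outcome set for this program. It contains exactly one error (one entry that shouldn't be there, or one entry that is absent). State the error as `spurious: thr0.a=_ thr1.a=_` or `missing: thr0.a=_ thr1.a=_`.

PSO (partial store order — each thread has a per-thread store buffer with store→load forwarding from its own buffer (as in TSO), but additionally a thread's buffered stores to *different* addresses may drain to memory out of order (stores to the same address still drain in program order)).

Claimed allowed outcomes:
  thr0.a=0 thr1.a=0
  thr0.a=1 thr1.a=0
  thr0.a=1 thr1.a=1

outcome vector order: (thr0.a,thr1.a)
PSO: 4 outcomes — {00 01 10 11}
PSO∖claimed = {01}

missing: thr0.a=0 thr1.a=1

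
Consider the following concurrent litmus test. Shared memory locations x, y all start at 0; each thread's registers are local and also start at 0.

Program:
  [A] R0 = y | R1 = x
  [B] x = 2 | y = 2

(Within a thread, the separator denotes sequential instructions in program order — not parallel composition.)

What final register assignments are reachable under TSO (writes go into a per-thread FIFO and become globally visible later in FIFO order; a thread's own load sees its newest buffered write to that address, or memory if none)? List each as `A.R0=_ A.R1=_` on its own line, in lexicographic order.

A.R0=0 A.R1=0
A.R0=0 A.R1=2
A.R0=2 A.R1=2

outcome vector order: (A.R0,A.R1)
|TSO outcomes| = 3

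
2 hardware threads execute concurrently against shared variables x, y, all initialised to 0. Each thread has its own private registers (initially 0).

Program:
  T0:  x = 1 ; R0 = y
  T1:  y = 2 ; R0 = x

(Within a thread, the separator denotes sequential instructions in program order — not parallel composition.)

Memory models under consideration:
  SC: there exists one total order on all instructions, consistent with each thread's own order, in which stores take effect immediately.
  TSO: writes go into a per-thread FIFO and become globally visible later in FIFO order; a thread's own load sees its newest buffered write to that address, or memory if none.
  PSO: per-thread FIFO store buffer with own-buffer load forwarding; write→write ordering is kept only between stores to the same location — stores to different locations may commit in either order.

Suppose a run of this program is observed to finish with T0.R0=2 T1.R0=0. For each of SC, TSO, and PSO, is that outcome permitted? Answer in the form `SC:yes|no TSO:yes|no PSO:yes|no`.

outcome vector order: (T0.R0,T1.R0)
[SC] allowed = {<0 1> <2 0> <2 1>}
[TSO] allowed = {<0 0> <0 1> <2 0> <2 1>}
[PSO] allowed = {<0 0> <0 1> <2 0> <2 1>}
target <2 0> ∈ {SC,TSO,PSO}

SC:yes TSO:yes PSO:yes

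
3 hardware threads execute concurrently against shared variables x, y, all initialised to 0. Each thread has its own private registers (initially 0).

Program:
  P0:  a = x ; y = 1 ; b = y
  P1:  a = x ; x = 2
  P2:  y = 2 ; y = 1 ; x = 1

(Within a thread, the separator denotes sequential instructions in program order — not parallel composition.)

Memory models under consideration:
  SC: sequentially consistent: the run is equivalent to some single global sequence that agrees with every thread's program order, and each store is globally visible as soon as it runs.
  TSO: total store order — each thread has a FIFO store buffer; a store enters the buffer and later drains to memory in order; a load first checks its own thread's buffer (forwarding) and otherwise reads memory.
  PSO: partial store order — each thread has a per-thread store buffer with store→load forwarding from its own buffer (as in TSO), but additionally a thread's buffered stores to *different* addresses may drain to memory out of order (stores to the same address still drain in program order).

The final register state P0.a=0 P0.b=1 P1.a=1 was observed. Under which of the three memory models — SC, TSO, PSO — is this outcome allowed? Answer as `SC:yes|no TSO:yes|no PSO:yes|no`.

outcome vector order: (P0.a,P0.b,P1.a)
under SC → (0,1,0) (0,1,1) (0,2,0) (0,2,1) (1,1,0) (1,1,1) (2,1,0) (2,1,1) (2,2,0)
under TSO → (0,1,0) (0,1,1) (0,2,0) (0,2,1) (1,1,0) (1,1,1) (2,1,0) (2,1,1) (2,2,0)
under PSO → (0,1,0) (0,1,1) (0,2,0) (0,2,1) (1,1,0) (1,1,1) (1,2,0) (1,2,1) (2,1,0) (2,1,1) (2,2,0) (2,2,1)
target (0,1,1) ∈ {SC,TSO,PSO}

SC:yes TSO:yes PSO:yes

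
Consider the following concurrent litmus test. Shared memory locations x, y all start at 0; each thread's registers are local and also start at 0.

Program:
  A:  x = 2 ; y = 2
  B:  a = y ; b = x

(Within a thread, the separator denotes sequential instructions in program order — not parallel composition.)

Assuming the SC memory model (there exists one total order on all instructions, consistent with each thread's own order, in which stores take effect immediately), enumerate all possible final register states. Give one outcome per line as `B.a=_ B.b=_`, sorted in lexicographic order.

outcome vector order: (B.a,B.b)
|SC outcomes| = 3

B.a=0 B.b=0
B.a=0 B.b=2
B.a=2 B.b=2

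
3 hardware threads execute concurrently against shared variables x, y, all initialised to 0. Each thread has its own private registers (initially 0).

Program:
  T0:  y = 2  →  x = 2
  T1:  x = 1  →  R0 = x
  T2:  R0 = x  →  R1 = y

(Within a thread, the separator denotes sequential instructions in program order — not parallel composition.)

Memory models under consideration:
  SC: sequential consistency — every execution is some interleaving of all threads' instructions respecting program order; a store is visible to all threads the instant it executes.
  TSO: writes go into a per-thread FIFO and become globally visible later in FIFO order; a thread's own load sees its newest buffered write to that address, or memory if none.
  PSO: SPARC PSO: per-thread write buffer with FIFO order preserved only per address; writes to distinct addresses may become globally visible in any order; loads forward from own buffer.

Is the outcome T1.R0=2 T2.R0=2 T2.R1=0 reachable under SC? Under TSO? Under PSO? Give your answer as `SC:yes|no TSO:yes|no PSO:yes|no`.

SC:no TSO:no PSO:yes

outcome vector order: (T1.R0,T2.R0,T2.R1)
[SC] allowed = {<1 0 0>; <1 0 2>; <1 1 0>; <1 1 2>; <1 2 2>; <2 0 0>; <2 0 2>; <2 1 0>; <2 1 2>; <2 2 2>}
[TSO] allowed = {<1 0 0>; <1 0 2>; <1 1 0>; <1 1 2>; <1 2 2>; <2 0 0>; <2 0 2>; <2 1 0>; <2 1 2>; <2 2 2>}
[PSO] allowed = {<1 0 0>; <1 0 2>; <1 1 0>; <1 1 2>; <1 2 0>; <1 2 2>; <2 0 0>; <2 0 2>; <2 1 0>; <2 1 2>; <2 2 0>; <2 2 2>}
target <2 2 0> ∈ {PSO}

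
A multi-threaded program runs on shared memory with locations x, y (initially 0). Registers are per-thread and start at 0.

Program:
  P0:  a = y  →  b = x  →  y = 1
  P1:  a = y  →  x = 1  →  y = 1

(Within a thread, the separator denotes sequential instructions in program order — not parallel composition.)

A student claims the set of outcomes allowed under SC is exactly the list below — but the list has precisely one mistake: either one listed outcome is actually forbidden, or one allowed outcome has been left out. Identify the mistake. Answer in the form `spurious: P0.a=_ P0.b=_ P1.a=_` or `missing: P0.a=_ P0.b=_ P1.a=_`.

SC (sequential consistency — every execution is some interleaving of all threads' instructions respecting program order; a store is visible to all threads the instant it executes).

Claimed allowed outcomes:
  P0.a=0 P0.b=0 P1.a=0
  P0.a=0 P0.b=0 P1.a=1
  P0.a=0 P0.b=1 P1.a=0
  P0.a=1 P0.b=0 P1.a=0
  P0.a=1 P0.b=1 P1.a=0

spurious: P0.a=1 P0.b=0 P1.a=0

outcome vector order: (P0.a,P0.b,P1.a)
under SC → (0,0,0), (0,0,1), (0,1,0), (1,1,0)
claimed∖SC = {(1,0,0)}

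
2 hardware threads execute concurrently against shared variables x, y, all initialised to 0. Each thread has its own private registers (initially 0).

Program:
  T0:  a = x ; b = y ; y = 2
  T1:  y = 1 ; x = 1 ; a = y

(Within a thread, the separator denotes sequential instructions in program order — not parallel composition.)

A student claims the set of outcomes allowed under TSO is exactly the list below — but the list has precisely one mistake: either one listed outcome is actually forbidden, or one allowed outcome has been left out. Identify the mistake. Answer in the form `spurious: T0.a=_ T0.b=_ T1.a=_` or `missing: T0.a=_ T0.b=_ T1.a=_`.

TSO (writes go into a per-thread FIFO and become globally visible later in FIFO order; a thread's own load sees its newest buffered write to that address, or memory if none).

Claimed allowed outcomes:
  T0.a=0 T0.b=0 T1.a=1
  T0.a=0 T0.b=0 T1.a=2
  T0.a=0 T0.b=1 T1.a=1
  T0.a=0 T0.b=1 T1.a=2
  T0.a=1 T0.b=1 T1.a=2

outcome vector order: (T0.a,T0.b,T1.a)
TSO (6): 0/0/1, 0/0/2, 0/1/1, 0/1/2, 1/1/1, 1/1/2
TSO∖claimed = {1/1/1}

missing: T0.a=1 T0.b=1 T1.a=1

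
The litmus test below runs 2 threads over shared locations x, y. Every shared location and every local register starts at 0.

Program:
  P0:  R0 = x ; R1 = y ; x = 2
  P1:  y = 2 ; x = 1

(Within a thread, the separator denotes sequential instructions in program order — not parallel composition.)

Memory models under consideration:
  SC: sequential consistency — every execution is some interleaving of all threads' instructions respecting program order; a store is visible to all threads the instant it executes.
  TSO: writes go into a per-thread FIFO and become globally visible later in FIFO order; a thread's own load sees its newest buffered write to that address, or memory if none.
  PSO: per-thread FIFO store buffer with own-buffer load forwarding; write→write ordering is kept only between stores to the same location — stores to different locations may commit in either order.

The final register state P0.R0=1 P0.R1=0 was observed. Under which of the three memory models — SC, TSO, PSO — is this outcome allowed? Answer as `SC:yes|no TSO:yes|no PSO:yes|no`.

outcome vector order: (P0.R0,P0.R1)
[SC] allowed = {00, 02, 12}
[TSO] allowed = {00, 02, 12}
[PSO] allowed = {00, 02, 10, 12}
target 10 ∈ {PSO}

SC:no TSO:no PSO:yes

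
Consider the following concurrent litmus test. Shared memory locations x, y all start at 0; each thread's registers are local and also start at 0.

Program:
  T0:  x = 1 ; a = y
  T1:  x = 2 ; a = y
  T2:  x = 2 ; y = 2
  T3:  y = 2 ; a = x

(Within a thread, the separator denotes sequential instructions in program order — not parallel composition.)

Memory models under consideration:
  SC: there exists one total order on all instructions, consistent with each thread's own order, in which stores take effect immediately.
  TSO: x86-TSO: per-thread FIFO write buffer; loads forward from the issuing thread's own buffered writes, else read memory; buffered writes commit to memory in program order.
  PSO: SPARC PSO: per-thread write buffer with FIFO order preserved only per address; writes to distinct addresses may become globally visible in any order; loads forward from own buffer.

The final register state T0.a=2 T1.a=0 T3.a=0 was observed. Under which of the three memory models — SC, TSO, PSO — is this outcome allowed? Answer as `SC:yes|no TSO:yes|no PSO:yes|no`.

outcome vector order: (T0.a,T1.a,T3.a)
SC: 9 outcomes — {<0 0 1>, <0 0 2>, <0 2 1>, <0 2 2>, <2 0 1>, <2 0 2>, <2 2 0>, <2 2 1>, <2 2 2>}
TSO: 12 outcomes — {<0 0 0>, <0 0 1>, <0 0 2>, <0 2 0>, <0 2 1>, <0 2 2>, <2 0 0>, <2 0 1>, <2 0 2>, <2 2 0>, <2 2 1>, <2 2 2>}
PSO: 12 outcomes — {<0 0 0>, <0 0 1>, <0 0 2>, <0 2 0>, <0 2 1>, <0 2 2>, <2 0 0>, <2 0 1>, <2 0 2>, <2 2 0>, <2 2 1>, <2 2 2>}
target <2 0 0> ∈ {TSO,PSO}

SC:no TSO:yes PSO:yes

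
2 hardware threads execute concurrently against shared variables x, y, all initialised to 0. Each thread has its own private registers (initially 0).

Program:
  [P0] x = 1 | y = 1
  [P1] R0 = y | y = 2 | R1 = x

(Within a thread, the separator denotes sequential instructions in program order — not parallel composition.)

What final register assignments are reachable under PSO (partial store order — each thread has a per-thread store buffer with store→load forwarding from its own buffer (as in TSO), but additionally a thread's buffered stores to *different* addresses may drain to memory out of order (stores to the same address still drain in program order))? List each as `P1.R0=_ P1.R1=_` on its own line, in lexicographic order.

P1.R0=0 P1.R1=0
P1.R0=0 P1.R1=1
P1.R0=1 P1.R1=0
P1.R0=1 P1.R1=1

outcome vector order: (P1.R0,P1.R1)
|PSO outcomes| = 4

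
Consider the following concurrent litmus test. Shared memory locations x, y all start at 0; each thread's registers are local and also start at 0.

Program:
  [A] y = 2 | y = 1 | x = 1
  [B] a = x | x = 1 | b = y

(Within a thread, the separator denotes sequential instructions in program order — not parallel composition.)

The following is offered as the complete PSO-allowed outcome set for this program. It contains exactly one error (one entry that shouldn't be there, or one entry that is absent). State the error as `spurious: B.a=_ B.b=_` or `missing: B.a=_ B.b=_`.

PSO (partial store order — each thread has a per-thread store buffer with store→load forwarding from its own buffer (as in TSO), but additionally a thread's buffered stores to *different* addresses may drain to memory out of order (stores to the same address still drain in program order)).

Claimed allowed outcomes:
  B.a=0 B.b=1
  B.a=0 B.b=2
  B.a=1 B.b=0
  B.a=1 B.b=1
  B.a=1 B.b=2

missing: B.a=0 B.b=0

outcome vector order: (B.a,B.b)
PSO: 6 outcomes — {<0 0>; <0 1>; <0 2>; <1 0>; <1 1>; <1 2>}
PSO∖claimed = {<0 0>}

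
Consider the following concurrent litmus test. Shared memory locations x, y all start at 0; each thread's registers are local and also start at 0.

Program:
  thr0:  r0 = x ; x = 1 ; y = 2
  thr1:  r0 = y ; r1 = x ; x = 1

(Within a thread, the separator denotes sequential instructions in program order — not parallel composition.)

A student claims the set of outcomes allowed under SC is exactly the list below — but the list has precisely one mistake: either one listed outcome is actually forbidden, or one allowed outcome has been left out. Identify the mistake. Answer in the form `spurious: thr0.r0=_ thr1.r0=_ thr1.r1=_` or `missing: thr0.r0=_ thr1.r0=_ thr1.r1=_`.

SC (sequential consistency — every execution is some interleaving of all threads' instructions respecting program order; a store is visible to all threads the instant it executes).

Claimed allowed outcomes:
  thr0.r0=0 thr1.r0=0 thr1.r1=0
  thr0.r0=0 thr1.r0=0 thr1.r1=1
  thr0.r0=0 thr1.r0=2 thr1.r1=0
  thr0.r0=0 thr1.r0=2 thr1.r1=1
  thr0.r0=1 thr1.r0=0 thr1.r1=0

outcome vector order: (thr0.r0,thr1.r0,thr1.r1)
[SC] allowed = {0/0/0; 0/0/1; 0/2/1; 1/0/0}
claimed∖SC = {0/2/0}

spurious: thr0.r0=0 thr1.r0=2 thr1.r1=0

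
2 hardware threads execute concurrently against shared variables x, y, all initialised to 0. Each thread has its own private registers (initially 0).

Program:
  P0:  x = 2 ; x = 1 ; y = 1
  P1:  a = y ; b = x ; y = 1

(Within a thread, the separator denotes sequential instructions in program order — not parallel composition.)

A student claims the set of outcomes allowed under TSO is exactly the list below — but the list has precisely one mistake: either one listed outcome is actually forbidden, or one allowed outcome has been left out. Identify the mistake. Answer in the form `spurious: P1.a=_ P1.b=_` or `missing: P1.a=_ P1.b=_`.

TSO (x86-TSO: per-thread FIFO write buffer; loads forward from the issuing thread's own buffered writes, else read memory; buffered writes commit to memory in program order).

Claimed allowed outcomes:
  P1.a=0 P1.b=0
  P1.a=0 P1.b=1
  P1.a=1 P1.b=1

outcome vector order: (P1.a,P1.b)
TSO: 4 outcomes — {<0 0>; <0 1>; <0 2>; <1 1>}
TSO∖claimed = {<0 2>}

missing: P1.a=0 P1.b=2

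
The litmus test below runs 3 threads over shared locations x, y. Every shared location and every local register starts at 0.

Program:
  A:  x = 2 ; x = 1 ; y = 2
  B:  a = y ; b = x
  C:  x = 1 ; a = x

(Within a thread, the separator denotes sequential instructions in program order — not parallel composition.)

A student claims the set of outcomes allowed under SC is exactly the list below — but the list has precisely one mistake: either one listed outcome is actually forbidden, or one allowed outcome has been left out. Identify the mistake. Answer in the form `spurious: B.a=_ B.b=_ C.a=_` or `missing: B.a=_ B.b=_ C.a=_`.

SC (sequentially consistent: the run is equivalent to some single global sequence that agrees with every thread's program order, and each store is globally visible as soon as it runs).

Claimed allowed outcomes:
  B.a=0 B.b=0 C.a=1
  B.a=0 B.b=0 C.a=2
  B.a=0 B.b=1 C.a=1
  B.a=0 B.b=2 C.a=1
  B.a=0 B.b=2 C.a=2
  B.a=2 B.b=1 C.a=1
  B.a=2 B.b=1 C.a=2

missing: B.a=0 B.b=1 C.a=2

outcome vector order: (B.a,B.b,C.a)
under SC → 001; 002; 011; 012; 021; 022; 211; 212
SC∖claimed = {012}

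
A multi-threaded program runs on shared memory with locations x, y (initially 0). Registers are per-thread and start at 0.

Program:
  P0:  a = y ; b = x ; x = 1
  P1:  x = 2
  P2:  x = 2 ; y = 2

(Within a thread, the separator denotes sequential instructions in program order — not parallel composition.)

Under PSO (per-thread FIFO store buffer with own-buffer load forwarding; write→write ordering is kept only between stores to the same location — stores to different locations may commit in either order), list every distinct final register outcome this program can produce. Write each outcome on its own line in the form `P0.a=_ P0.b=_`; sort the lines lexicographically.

outcome vector order: (P0.a,P0.b)
|PSO outcomes| = 4

P0.a=0 P0.b=0
P0.a=0 P0.b=2
P0.a=2 P0.b=0
P0.a=2 P0.b=2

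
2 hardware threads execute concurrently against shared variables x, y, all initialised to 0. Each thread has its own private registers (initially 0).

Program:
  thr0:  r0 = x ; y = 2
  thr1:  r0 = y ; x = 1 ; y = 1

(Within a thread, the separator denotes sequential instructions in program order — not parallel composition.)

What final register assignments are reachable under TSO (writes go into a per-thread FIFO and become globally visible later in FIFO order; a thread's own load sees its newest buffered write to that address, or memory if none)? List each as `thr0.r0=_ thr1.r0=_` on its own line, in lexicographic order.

thr0.r0=0 thr1.r0=0
thr0.r0=0 thr1.r0=2
thr0.r0=1 thr1.r0=0

outcome vector order: (thr0.r0,thr1.r0)
|TSO outcomes| = 3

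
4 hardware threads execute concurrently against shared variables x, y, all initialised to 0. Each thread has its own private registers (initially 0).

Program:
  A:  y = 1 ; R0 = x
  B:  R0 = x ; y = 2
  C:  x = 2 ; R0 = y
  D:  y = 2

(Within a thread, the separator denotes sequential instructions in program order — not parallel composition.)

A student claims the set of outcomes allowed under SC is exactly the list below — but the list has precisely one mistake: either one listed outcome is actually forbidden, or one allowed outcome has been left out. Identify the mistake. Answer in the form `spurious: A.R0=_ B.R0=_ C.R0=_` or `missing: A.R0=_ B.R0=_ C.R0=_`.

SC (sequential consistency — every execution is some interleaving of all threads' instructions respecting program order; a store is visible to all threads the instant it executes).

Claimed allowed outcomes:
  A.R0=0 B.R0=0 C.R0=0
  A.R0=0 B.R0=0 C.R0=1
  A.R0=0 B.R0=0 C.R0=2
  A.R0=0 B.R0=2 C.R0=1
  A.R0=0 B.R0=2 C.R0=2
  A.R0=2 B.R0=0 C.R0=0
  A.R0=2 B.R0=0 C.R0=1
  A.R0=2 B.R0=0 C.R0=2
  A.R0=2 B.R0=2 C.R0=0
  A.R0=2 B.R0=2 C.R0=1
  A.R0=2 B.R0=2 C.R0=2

spurious: A.R0=0 B.R0=0 C.R0=0

outcome vector order: (A.R0,B.R0,C.R0)
[SC] allowed = {(0,0,1), (0,0,2), (0,2,1), (0,2,2), (2,0,0), (2,0,1), (2,0,2), (2,2,0), (2,2,1), (2,2,2)}
claimed∖SC = {(0,0,0)}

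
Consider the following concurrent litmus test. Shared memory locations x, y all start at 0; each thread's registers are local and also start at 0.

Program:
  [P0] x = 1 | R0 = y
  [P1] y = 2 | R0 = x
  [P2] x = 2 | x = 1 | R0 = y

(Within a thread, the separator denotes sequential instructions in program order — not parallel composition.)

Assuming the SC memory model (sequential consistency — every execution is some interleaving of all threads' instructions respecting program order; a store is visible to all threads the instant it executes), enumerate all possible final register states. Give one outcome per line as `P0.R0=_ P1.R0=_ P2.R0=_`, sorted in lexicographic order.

P0.R0=0 P1.R0=1 P2.R0=0
P0.R0=0 P1.R0=1 P2.R0=2
P0.R0=0 P1.R0=2 P2.R0=2
P0.R0=2 P1.R0=0 P2.R0=2
P0.R0=2 P1.R0=1 P2.R0=0
P0.R0=2 P1.R0=1 P2.R0=2
P0.R0=2 P1.R0=2 P2.R0=2

outcome vector order: (P0.R0,P1.R0,P2.R0)
|SC outcomes| = 7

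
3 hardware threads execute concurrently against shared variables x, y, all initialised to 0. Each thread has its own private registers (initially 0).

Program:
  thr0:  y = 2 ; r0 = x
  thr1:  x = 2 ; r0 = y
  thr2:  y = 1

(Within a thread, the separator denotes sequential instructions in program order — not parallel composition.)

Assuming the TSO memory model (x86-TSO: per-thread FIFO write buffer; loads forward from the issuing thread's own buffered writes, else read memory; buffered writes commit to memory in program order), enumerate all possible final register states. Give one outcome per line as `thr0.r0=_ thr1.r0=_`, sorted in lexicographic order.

outcome vector order: (thr0.r0,thr1.r0)
|TSO outcomes| = 6

thr0.r0=0 thr1.r0=0
thr0.r0=0 thr1.r0=1
thr0.r0=0 thr1.r0=2
thr0.r0=2 thr1.r0=0
thr0.r0=2 thr1.r0=1
thr0.r0=2 thr1.r0=2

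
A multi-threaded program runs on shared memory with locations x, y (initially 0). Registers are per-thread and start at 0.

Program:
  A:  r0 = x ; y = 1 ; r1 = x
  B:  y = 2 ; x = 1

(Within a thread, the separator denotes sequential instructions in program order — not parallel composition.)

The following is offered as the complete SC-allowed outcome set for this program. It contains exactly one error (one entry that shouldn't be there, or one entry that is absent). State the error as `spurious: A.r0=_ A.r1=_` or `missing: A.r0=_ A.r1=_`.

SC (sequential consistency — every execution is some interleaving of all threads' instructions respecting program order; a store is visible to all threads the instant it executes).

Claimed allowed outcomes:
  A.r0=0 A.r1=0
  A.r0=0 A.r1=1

missing: A.r0=1 A.r1=1

outcome vector order: (A.r0,A.r1)
[SC] allowed = {<0 0>, <0 1>, <1 1>}
SC∖claimed = {<1 1>}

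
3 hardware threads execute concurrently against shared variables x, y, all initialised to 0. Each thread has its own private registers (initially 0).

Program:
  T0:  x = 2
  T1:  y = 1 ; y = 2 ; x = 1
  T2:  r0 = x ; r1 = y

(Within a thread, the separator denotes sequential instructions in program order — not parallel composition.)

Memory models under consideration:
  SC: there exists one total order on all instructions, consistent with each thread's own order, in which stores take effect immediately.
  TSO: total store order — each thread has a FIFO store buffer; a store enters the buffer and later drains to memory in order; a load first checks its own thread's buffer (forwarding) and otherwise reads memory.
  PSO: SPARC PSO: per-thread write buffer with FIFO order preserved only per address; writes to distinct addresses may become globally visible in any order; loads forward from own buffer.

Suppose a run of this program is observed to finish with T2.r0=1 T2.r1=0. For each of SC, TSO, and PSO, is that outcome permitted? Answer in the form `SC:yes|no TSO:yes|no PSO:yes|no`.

outcome vector order: (T2.r0,T2.r1)
[SC] allowed = {00 01 02 12 20 21 22}
[TSO] allowed = {00 01 02 12 20 21 22}
[PSO] allowed = {00 01 02 10 11 12 20 21 22}
target 10 ∈ {PSO}

SC:no TSO:no PSO:yes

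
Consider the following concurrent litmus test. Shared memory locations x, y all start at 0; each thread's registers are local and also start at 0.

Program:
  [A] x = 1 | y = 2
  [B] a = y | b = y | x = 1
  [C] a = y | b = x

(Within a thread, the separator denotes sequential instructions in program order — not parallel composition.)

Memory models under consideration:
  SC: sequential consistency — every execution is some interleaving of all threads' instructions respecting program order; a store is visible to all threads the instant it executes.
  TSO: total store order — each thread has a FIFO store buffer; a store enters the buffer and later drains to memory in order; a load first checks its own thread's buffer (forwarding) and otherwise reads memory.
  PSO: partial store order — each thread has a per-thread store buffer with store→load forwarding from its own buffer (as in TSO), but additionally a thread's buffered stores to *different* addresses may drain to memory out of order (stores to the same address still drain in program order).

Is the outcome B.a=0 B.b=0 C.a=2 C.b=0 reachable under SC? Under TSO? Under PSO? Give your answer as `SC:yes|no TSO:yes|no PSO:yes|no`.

outcome vector order: (B.a,B.b,C.a,C.b)
under SC → 0/0/0/0 0/0/0/1 0/0/2/1 0/2/0/0 0/2/0/1 0/2/2/1 2/2/0/0 2/2/0/1 2/2/2/1
under TSO → 0/0/0/0 0/0/0/1 0/0/2/1 0/2/0/0 0/2/0/1 0/2/2/1 2/2/0/0 2/2/0/1 2/2/2/1
under PSO → 0/0/0/0 0/0/0/1 0/0/2/0 0/0/2/1 0/2/0/0 0/2/0/1 0/2/2/0 0/2/2/1 2/2/0/0 2/2/0/1 2/2/2/0 2/2/2/1
target 0/0/2/0 ∈ {PSO}

SC:no TSO:no PSO:yes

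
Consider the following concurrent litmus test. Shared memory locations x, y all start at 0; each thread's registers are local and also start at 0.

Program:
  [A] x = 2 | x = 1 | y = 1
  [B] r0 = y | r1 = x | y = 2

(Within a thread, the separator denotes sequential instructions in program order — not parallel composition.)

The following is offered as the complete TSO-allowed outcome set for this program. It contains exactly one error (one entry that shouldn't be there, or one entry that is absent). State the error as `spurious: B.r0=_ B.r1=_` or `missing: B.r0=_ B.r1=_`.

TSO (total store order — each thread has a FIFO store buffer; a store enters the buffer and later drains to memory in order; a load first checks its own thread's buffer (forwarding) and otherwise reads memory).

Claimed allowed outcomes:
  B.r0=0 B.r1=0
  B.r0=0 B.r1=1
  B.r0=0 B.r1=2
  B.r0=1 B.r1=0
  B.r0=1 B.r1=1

outcome vector order: (B.r0,B.r1)
under TSO → (0,0) (0,1) (0,2) (1,1)
claimed∖TSO = {(1,0)}

spurious: B.r0=1 B.r1=0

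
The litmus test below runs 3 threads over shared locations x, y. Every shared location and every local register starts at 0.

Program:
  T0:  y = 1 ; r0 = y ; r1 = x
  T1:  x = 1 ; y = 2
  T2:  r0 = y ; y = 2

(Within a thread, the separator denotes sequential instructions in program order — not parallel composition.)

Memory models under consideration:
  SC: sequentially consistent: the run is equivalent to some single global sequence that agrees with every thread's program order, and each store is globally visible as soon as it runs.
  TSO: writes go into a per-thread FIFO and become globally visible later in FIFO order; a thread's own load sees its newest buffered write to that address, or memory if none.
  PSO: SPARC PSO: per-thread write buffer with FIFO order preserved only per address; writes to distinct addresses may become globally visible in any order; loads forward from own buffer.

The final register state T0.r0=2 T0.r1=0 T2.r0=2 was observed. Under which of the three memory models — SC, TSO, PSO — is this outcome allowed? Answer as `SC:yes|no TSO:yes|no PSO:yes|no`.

SC:no TSO:no PSO:yes

outcome vector order: (T0.r0,T0.r1,T2.r0)
under SC → 1/0/0; 1/0/1; 1/0/2; 1/1/0; 1/1/1; 1/1/2; 2/0/0; 2/0/1; 2/1/0; 2/1/1; 2/1/2
under TSO → 1/0/0; 1/0/1; 1/0/2; 1/1/0; 1/1/1; 1/1/2; 2/0/0; 2/0/1; 2/1/0; 2/1/1; 2/1/2
under PSO → 1/0/0; 1/0/1; 1/0/2; 1/1/0; 1/1/1; 1/1/2; 2/0/0; 2/0/1; 2/0/2; 2/1/0; 2/1/1; 2/1/2
target 2/0/2 ∈ {PSO}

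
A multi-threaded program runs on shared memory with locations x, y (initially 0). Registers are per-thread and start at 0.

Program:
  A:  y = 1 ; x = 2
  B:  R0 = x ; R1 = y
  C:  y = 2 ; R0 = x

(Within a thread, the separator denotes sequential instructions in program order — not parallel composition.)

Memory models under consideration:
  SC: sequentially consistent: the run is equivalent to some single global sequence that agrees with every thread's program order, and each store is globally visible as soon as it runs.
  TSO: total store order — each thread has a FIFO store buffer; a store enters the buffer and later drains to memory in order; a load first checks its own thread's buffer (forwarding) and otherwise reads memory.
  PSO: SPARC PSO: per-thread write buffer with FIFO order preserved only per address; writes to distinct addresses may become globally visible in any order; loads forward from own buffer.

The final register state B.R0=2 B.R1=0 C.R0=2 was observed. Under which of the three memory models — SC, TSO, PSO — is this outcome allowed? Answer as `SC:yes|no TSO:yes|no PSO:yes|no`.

outcome vector order: (B.R0,B.R1,C.R0)
under SC → 000 002 010 012 020 022 210 212 220 222
under TSO → 000 002 010 012 020 022 210 212 220 222
under PSO → 000 002 010 012 020 022 200 202 210 212 220 222
target 202 ∈ {PSO}

SC:no TSO:no PSO:yes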